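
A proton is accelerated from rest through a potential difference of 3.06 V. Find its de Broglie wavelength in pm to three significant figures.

KE = eV = 1.602 × 10⁻¹⁹ × 3.060 = 4.902 × 10⁻¹⁹ J.
p = √(2mKE) = √(2 × 1.673 × 10⁻²⁷ × 4.902 × 10⁻¹⁹) = 4.050 × 10⁻²³ kg·m/s.
λ = h/p = 6.626 × 10⁻³⁴ / 4.050 × 10⁻²³ = 1.64 × 10⁻¹¹ m = 16.4 pm.

λ = 16.4 pm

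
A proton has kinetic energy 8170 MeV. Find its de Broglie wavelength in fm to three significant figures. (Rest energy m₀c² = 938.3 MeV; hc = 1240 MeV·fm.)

Total energy E = KE + m₀c² = 8170 + 938.3 = 9108.3 MeV.
(pc)² = E² − (m₀c²)² = (9108.3)² − (938.3)² = 8.208 × 10⁷ MeV², so pc = 9060 MeV.
λ = hc/(pc) = 1240 MeV·fm / 9060 MeV = 0.137 fm.

λ = 0.137 fm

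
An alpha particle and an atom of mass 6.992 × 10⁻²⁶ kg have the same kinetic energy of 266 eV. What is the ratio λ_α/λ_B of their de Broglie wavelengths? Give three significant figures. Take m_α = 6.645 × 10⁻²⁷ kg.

λ_α/λ_B = 3.24

At fixed KE, p = √(2mKE) so λ = h/p ∝ 1/√m.
λ_α/λ_B = √(m_B/m_α) = √(6.992 × 10⁻²⁶/6.645 × 10⁻²⁷) = √(10.52) = 3.24.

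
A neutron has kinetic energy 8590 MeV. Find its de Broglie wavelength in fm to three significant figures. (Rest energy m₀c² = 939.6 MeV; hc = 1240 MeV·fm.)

λ = 0.131 fm

Total energy E = KE + m₀c² = 8590 + 939.6 = 9529.6 MeV.
(pc)² = E² − (m₀c²)² = (9529.6)² − (939.6)² = 8.993 × 10⁷ MeV², so pc = 9483 MeV.
λ = hc/(pc) = 1240 MeV·fm / 9483 MeV = 0.131 fm.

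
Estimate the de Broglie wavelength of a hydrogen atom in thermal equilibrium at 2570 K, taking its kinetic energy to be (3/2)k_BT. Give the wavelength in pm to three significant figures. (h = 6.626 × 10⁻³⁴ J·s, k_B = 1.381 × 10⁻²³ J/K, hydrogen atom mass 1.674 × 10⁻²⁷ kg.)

λ = 49.6 pm

KE = (3/2)k_BT = 1.5 × 1.381 × 10⁻²³ × 2570 = 5.324 × 10⁻²⁰ J.
p = √(2mKE) = √(2 × 1.674 × 10⁻²⁷ × 5.324 × 10⁻²⁰) = 1.335 × 10⁻²³ kg·m/s.
λ = h/p = 4.96 × 10⁻¹¹ m = 49.6 pm.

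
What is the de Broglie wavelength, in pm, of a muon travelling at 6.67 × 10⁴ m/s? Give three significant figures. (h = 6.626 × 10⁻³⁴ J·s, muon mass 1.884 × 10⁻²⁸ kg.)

λ = 52.7 pm

p = mv = 1.884 × 10⁻²⁸ × 6.67 × 10⁴ = 1.257 × 10⁻²³ kg·m/s.
λ = h/p = 6.626 × 10⁻³⁴ / 1.257 × 10⁻²³ = 5.27 × 10⁻¹¹ m = 52.7 pm.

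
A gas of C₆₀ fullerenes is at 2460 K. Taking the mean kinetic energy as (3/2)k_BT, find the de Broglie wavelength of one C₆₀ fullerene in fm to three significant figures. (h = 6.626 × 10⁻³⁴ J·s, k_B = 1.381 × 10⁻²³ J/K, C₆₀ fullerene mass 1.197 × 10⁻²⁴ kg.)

λ = 1900 fm

KE = (3/2)k_BT = 1.5 × 1.381 × 10⁻²³ × 2460 = 5.096 × 10⁻²⁰ J.
p = √(2mKE) = √(2 × 1.197 × 10⁻²⁴ × 5.096 × 10⁻²⁰) = 3.493 × 10⁻²² kg·m/s.
λ = h/p = 1.90 × 10⁻¹² m = 1900 fm.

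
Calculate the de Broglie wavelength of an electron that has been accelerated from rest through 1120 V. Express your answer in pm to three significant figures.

KE = eV = 1.602 × 10⁻¹⁹ × 1120 = 1.794 × 10⁻¹⁶ J.
p = √(2mKE) = √(2 × 9.109 × 10⁻³¹ × 1.794 × 10⁻¹⁶) = 1.808 × 10⁻²³ kg·m/s.
λ = h/p = 6.626 × 10⁻³⁴ / 1.808 × 10⁻²³ = 3.66 × 10⁻¹¹ m = 36.6 pm.

λ = 36.6 pm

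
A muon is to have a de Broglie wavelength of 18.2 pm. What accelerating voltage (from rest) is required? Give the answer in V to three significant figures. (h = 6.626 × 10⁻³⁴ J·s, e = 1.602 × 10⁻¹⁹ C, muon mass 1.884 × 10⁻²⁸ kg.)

V = 22.0 V

p = h/λ = 6.626 × 10⁻³⁴ / 1.820 × 10⁻¹¹ = 3.641 × 10⁻²³ kg·m/s.
KE = p²/(2m) = 3.518 × 10⁻¹⁸ J.
V = KE/e = 3.518 × 10⁻¹⁸ / (1.602 × 10⁻¹⁹) = 22.0 V.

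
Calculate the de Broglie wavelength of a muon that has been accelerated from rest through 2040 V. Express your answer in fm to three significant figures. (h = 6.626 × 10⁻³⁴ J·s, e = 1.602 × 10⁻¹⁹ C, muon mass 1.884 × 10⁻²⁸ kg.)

λ = 1890 fm

KE = eV = 1.602 × 10⁻¹⁹ × 2040 = 3.268 × 10⁻¹⁶ J.
p = √(2mKE) = √(2 × 1.884 × 10⁻²⁸ × 3.268 × 10⁻¹⁶) = 3.509 × 10⁻²² kg·m/s.
λ = h/p = 6.626 × 10⁻³⁴ / 3.509 × 10⁻²² = 1.89 × 10⁻¹² m = 1890 fm.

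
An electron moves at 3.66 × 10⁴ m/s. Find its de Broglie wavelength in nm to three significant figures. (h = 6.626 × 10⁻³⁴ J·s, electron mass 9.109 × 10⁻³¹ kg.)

λ = 19.9 nm

p = mv = 9.109 × 10⁻³¹ × 3.66 × 10⁴ = 3.334 × 10⁻²⁶ kg·m/s.
λ = h/p = 6.626 × 10⁻³⁴ / 3.334 × 10⁻²⁶ = 1.99 × 10⁻⁸ m = 19.9 nm.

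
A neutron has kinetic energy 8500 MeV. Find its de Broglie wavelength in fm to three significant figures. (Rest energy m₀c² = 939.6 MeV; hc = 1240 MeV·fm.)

Total energy E = KE + m₀c² = 8500 + 939.6 = 9439.6 MeV.
(pc)² = E² − (m₀c²)² = (9439.6)² − (939.6)² = 8.822 × 10⁷ MeV², so pc = 9393 MeV.
λ = hc/(pc) = 1240 MeV·fm / 9393 MeV = 0.132 fm.

λ = 0.132 fm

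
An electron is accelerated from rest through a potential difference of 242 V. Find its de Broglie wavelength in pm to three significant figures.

KE = eV = 1.602 × 10⁻¹⁹ × 242.0 = 3.877 × 10⁻¹⁷ J.
p = √(2mKE) = √(2 × 9.109 × 10⁻³¹ × 3.877 × 10⁻¹⁷) = 8.404 × 10⁻²⁴ kg·m/s.
λ = h/p = 6.626 × 10⁻³⁴ / 8.404 × 10⁻²⁴ = 7.88 × 10⁻¹¹ m = 78.8 pm.

λ = 78.8 pm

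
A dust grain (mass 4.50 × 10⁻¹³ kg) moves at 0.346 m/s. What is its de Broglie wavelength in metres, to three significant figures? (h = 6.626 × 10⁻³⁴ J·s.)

p = mv = 4.50 × 10⁻¹³ × 0.346 = 1.557 × 10⁻¹³ kg·m/s.
λ = h/p = 6.626 × 10⁻³⁴ / 1.557 × 10⁻¹³ = 4.26 × 10⁻²¹ m.

λ = 4.26 × 10⁻²¹ m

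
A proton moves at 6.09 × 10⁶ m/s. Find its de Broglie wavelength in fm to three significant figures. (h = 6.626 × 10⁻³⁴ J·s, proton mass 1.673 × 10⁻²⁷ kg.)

λ = 65.0 fm

p = mv = 1.673 × 10⁻²⁷ × 6.09 × 10⁶ = 1.019 × 10⁻²⁰ kg·m/s.
λ = h/p = 6.626 × 10⁻³⁴ / 1.019 × 10⁻²⁰ = 6.50 × 10⁻¹⁴ m = 65.0 fm.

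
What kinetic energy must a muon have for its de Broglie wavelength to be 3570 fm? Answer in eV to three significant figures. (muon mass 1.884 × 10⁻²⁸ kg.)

p = h/λ = 6.626 × 10⁻³⁴ / 3.570 × 10⁻¹² = 1.856 × 10⁻²² kg·m/s.
KE = p²/(2m) = (1.856 × 10⁻²²)² / (2 × 1.884 × 10⁻²⁸) = 9.142 × 10⁻¹⁷ J = 571 eV.

KE = 571 eV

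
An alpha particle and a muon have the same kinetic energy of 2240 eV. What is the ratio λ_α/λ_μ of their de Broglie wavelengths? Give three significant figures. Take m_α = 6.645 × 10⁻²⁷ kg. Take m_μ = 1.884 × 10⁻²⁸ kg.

At fixed KE, p = √(2mKE) so λ = h/p ∝ 1/√m.
λ_α/λ_μ = √(m_μ/m_α) = √(1.884 × 10⁻²⁸/6.645 × 10⁻²⁷) = √(0.02835) = 0.168.

λ_α/λ_μ = 0.168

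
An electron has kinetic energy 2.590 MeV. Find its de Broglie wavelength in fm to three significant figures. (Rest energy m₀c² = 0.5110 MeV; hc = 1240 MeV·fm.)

Total energy E = KE + m₀c² = 2.590 + 0.5110 = 3.1010 MeV.
(pc)² = E² − (m₀c²)² = (3.1010)² − (0.5110)² = 9.355 MeV², so pc = 3.059 MeV.
λ = hc/(pc) = 1240 MeV·fm / 3.059 MeV = 405 fm.

λ = 405 fm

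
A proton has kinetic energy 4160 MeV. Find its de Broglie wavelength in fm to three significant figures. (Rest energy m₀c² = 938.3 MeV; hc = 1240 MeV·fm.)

λ = 0.247 fm

Total energy E = KE + m₀c² = 4160 + 938.3 = 5098.3 MeV.
(pc)² = E² − (m₀c²)² = (5098.3)² − (938.3)² = 2.511 × 10⁷ MeV², so pc = 5011 MeV.
λ = hc/(pc) = 1240 MeV·fm / 5011 MeV = 0.247 fm.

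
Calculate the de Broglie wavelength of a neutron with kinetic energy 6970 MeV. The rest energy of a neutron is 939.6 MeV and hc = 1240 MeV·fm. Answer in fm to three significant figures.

Total energy E = KE + m₀c² = 6970 + 939.6 = 7909.6 MeV.
(pc)² = E² − (m₀c²)² = (7909.6)² − (939.6)² = 6.168 × 10⁷ MeV², so pc = 7854 MeV.
λ = hc/(pc) = 1240 MeV·fm / 7854 MeV = 0.158 fm.

λ = 0.158 fm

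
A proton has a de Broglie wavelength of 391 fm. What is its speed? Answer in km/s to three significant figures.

p = h/λ = 6.626 × 10⁻³⁴ / 3.910 × 10⁻¹³ = 1.695 × 10⁻²¹ kg·m/s.
v = p/m = 1.695 × 10⁻²¹ / 1.673 × 10⁻²⁷ = 1.01 × 10⁶ m/s = 1010 km/s.

v = 1010 km/s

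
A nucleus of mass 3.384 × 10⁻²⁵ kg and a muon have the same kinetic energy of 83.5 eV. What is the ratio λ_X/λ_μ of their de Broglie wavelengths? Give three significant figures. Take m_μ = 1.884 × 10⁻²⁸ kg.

At fixed KE, p = √(2mKE) so λ = h/p ∝ 1/√m.
λ_X/λ_μ = √(m_μ/m_X) = √(1.884 × 10⁻²⁸/3.384 × 10⁻²⁵) = √(5.567 × 10⁻⁴) = 0.0236.

λ_X/λ_μ = 0.0236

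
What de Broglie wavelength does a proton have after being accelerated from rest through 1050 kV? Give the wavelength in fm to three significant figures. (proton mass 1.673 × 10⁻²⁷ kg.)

λ = 27.9 fm

KE = eV = 1.602 × 10⁻¹⁹ × 1.050 × 10⁶ = 1.682 × 10⁻¹³ J.
p = √(2mKE) = √(2 × 1.673 × 10⁻²⁷ × 1.682 × 10⁻¹³) = 2.372 × 10⁻²⁰ kg·m/s.
λ = h/p = 6.626 × 10⁻³⁴ / 2.372 × 10⁻²⁰ = 2.79 × 10⁻¹⁴ m = 27.9 fm.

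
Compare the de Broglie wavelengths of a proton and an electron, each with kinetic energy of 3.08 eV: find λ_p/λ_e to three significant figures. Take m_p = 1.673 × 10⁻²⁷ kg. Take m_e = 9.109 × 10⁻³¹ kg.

λ_p/λ_e = 0.0233

At fixed KE, p = √(2mKE) so λ = h/p ∝ 1/√m.
λ_p/λ_e = √(m_e/m_p) = √(9.109 × 10⁻³¹/1.673 × 10⁻²⁷) = √(5.445 × 10⁻⁴) = 0.0233.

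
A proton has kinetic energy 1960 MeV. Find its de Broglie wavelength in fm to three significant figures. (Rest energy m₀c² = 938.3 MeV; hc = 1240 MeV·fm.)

Total energy E = KE + m₀c² = 1960 + 938.3 = 2898.3 MeV.
(pc)² = E² − (m₀c²)² = (2898.3)² − (938.3)² = 7.520 × 10⁶ MeV², so pc = 2742 MeV.
λ = hc/(pc) = 1240 MeV·fm / 2742 MeV = 0.452 fm.

λ = 0.452 fm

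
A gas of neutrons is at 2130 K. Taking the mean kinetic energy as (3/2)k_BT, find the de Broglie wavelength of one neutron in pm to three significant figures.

KE = (3/2)k_BT = 1.5 × 1.381 × 10⁻²³ × 2130 = 4.412 × 10⁻²⁰ J.
p = √(2mKE) = √(2 × 1.675 × 10⁻²⁷ × 4.412 × 10⁻²⁰) = 1.216 × 10⁻²³ kg·m/s.
λ = h/p = 5.45 × 10⁻¹¹ m = 54.5 pm.

λ = 54.5 pm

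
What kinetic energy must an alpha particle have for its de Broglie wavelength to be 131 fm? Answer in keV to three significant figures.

p = h/λ = 6.626 × 10⁻³⁴ / 1.310 × 10⁻¹³ = 5.058 × 10⁻²¹ kg·m/s.
KE = p²/(2m) = (5.058 × 10⁻²¹)² / (2 × 6.645 × 10⁻²⁷) = 1.925 × 10⁻¹⁵ J = 12.0 keV.

KE = 12.0 keV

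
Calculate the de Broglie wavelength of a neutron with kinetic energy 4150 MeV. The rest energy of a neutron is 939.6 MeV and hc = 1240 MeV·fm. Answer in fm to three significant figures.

Total energy E = KE + m₀c² = 4150 + 939.6 = 5089.6 MeV.
(pc)² = E² − (m₀c²)² = (5089.6)² − (939.6)² = 2.502 × 10⁷ MeV², so pc = 5002 MeV.
λ = hc/(pc) = 1240 MeV·fm / 5002 MeV = 0.248 fm.

λ = 0.248 fm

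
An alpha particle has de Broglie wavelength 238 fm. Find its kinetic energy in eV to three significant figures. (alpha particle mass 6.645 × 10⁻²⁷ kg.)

KE = 3640 eV

p = h/λ = 6.626 × 10⁻³⁴ / 2.380 × 10⁻¹³ = 2.784 × 10⁻²¹ kg·m/s.
KE = p²/(2m) = (2.784 × 10⁻²¹)² / (2 × 6.645 × 10⁻²⁷) = 5.832 × 10⁻¹⁶ J = 3640 eV.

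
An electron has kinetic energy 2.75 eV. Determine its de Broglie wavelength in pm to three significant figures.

KE = 2.75 eV = 4.406 × 10⁻¹⁹ J.
p = √(2mKE) = √(2 × 9.109 × 10⁻³¹ × 4.406 × 10⁻¹⁹) = 8.959 × 10⁻²⁵ kg·m/s.
λ = h/p = 6.626 × 10⁻³⁴ / 8.959 × 10⁻²⁵ = 7.40 × 10⁻¹⁰ m = 740 pm.

λ = 740 pm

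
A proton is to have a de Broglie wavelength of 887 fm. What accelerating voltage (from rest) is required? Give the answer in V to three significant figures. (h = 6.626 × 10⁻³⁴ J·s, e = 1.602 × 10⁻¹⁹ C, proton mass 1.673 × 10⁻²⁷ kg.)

V = 1040 V

p = h/λ = 6.626 × 10⁻³⁴ / 8.870 × 10⁻¹³ = 7.470 × 10⁻²² kg·m/s.
KE = p²/(2m) = 1.668 × 10⁻¹⁶ J.
V = KE/e = 1.668 × 10⁻¹⁶ / (1.602 × 10⁻¹⁹) = 1040 V.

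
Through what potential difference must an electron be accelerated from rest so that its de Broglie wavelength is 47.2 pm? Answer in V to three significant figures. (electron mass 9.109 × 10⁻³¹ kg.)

V = 675 V

p = h/λ = 6.626 × 10⁻³⁴ / 4.720 × 10⁻¹¹ = 1.404 × 10⁻²³ kg·m/s.
KE = p²/(2m) = 1.082 × 10⁻¹⁶ J.
V = KE/e = 1.082 × 10⁻¹⁶ / (1.602 × 10⁻¹⁹) = 675 V.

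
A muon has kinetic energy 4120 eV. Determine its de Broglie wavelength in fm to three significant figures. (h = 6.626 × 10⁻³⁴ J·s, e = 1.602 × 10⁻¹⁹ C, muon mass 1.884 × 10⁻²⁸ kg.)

λ = 1330 fm

KE = 4120 eV = 6.600 × 10⁻¹⁶ J.
p = √(2mKE) = √(2 × 1.884 × 10⁻²⁸ × 6.600 × 10⁻¹⁶) = 4.987 × 10⁻²² kg·m/s.
λ = h/p = 6.626 × 10⁻³⁴ / 4.987 × 10⁻²² = 1.33 × 10⁻¹² m = 1330 fm.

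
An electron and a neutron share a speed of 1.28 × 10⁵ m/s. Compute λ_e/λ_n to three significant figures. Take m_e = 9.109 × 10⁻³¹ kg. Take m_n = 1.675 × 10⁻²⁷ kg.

At fixed v, p = mv so λ = h/(mv) ∝ 1/m.
λ_e/λ_n = m_n/m_e = 1.675 × 10⁻²⁷/9.109 × 10⁻³¹ = 1840.

λ_e/λ_n = 1840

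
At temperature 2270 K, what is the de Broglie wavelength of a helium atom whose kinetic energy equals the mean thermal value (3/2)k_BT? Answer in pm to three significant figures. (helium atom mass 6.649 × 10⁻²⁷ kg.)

λ = 26.5 pm

KE = (3/2)k_BT = 1.5 × 1.381 × 10⁻²³ × 2270 = 4.702 × 10⁻²⁰ J.
p = √(2mKE) = √(2 × 6.649 × 10⁻²⁷ × 4.702 × 10⁻²⁰) = 2.501 × 10⁻²³ kg·m/s.
λ = h/p = 2.65 × 10⁻¹¹ m = 26.5 pm.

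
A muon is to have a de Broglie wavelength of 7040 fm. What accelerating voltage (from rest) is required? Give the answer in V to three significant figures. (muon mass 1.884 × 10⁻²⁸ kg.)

p = h/λ = 6.626 × 10⁻³⁴ / 7.040 × 10⁻¹² = 9.412 × 10⁻²³ kg·m/s.
KE = p²/(2m) = 2.351 × 10⁻¹⁷ J.
V = KE/e = 2.351 × 10⁻¹⁷ / (1.602 × 10⁻¹⁹) = 147 V.

V = 147 V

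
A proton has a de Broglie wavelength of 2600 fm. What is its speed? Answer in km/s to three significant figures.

p = h/λ = 6.626 × 10⁻³⁴ / 2.600 × 10⁻¹² = 2.548 × 10⁻²² kg·m/s.
v = p/m = 2.548 × 10⁻²² / 1.673 × 10⁻²⁷ = 1.52 × 10⁵ m/s = 152 km/s.

v = 152 km/s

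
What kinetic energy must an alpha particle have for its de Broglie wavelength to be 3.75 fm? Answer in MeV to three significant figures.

KE = 14.7 MeV

p = h/λ = 6.626 × 10⁻³⁴ / 3.750 × 10⁻¹⁵ = 1.767 × 10⁻¹⁹ kg·m/s.
KE = p²/(2m) = (1.767 × 10⁻¹⁹)² / (2 × 6.645 × 10⁻²⁷) = 2.349 × 10⁻¹² J = 14.7 MeV.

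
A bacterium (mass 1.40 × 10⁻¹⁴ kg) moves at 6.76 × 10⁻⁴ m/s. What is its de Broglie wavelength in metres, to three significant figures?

λ = 7.00 × 10⁻¹⁷ m

p = mv = 1.40 × 10⁻¹⁴ × 6.76 × 10⁻⁴ = 9.464 × 10⁻¹⁸ kg·m/s.
λ = h/p = 6.626 × 10⁻³⁴ / 9.464 × 10⁻¹⁸ = 7.00 × 10⁻¹⁷ m.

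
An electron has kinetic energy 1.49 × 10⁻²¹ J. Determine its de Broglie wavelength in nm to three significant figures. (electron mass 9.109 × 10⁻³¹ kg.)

p = √(2mKE) = √(2 × 9.109 × 10⁻³¹ × 1.490 × 10⁻²¹) = 5.210 × 10⁻²⁶ kg·m/s.
λ = h/p = 6.626 × 10⁻³⁴ / 5.210 × 10⁻²⁶ = 1.27 × 10⁻⁸ m = 12.7 nm.

λ = 12.7 nm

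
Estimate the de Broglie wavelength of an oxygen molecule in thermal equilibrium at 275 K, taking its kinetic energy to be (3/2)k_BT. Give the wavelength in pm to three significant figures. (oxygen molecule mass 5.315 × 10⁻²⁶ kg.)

KE = (3/2)k_BT = 1.5 × 1.381 × 10⁻²³ × 275 = 5.697 × 10⁻²¹ J.
p = √(2mKE) = √(2 × 5.315 × 10⁻²⁶ × 5.697 × 10⁻²¹) = 2.461 × 10⁻²³ kg·m/s.
λ = h/p = 2.69 × 10⁻¹¹ m = 26.9 pm.

λ = 26.9 pm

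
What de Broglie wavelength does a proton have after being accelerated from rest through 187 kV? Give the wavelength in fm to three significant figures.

λ = 66.2 fm

KE = eV = 1.602 × 10⁻¹⁹ × 1.870 × 10⁵ = 2.996 × 10⁻¹⁴ J.
p = √(2mKE) = √(2 × 1.673 × 10⁻²⁷ × 2.996 × 10⁻¹⁴) = 1.001 × 10⁻²⁰ kg·m/s.
λ = h/p = 6.626 × 10⁻³⁴ / 1.001 × 10⁻²⁰ = 6.62 × 10⁻¹⁴ m = 66.2 fm.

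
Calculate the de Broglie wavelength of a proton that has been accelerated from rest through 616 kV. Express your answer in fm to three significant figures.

λ = 36.5 fm

KE = eV = 1.602 × 10⁻¹⁹ × 6.160 × 10⁵ = 9.868 × 10⁻¹⁴ J.
p = √(2mKE) = √(2 × 1.673 × 10⁻²⁷ × 9.868 × 10⁻¹⁴) = 1.817 × 10⁻²⁰ kg·m/s.
λ = h/p = 6.626 × 10⁻³⁴ / 1.817 × 10⁻²⁰ = 3.65 × 10⁻¹⁴ m = 36.5 fm.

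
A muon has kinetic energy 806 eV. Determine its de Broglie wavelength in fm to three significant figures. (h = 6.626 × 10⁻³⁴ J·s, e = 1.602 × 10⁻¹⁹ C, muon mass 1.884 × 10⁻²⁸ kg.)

λ = 3000 fm

KE = 806 eV = 1.291 × 10⁻¹⁶ J.
p = √(2mKE) = √(2 × 1.884 × 10⁻²⁸ × 1.291 × 10⁻¹⁶) = 2.206 × 10⁻²² kg·m/s.
λ = h/p = 6.626 × 10⁻³⁴ / 2.206 × 10⁻²² = 3.00 × 10⁻¹² m = 3000 fm.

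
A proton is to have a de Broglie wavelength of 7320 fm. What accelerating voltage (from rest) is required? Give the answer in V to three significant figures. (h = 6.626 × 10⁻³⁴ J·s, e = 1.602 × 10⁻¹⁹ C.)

V = 15.3 V

p = h/λ = 6.626 × 10⁻³⁴ / 7.320 × 10⁻¹² = 9.052 × 10⁻²³ kg·m/s.
KE = p²/(2m) = 2.449 × 10⁻¹⁸ J.
V = KE/e = 2.449 × 10⁻¹⁸ / (1.602 × 10⁻¹⁹) = 15.3 V.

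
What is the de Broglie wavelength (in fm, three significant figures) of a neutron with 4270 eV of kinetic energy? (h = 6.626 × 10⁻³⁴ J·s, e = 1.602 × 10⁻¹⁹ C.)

λ = 438 fm

KE = 4270 eV = 6.841 × 10⁻¹⁶ J.
p = √(2mKE) = √(2 × 1.675 × 10⁻²⁷ × 6.841 × 10⁻¹⁶) = 1.514 × 10⁻²¹ kg·m/s.
λ = h/p = 6.626 × 10⁻³⁴ / 1.514 × 10⁻²¹ = 4.38 × 10⁻¹³ m = 438 fm.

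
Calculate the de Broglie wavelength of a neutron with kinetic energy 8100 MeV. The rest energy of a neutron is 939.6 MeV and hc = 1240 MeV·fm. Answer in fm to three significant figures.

Total energy E = KE + m₀c² = 8100 + 939.6 = 9039.6 MeV.
(pc)² = E² − (m₀c²)² = (9039.6)² − (939.6)² = 8.083 × 10⁷ MeV², so pc = 8991 MeV.
λ = hc/(pc) = 1240 MeV·fm / 8991 MeV = 0.138 fm.

λ = 0.138 fm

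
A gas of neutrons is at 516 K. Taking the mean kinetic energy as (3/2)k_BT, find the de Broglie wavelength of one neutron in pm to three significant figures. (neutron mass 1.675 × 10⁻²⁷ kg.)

λ = 111 pm

KE = (3/2)k_BT = 1.5 × 1.381 × 10⁻²³ × 516 = 1.069 × 10⁻²⁰ J.
p = √(2mKE) = √(2 × 1.675 × 10⁻²⁷ × 1.069 × 10⁻²⁰) = 5.984 × 10⁻²⁴ kg·m/s.
λ = h/p = 1.11 × 10⁻¹⁰ m = 111 pm.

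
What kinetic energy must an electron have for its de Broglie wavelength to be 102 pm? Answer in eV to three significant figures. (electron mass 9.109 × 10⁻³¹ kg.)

p = h/λ = 6.626 × 10⁻³⁴ / 1.020 × 10⁻¹⁰ = 6.496 × 10⁻²⁴ kg·m/s.
KE = p²/(2m) = (6.496 × 10⁻²⁴)² / (2 × 9.109 × 10⁻³¹) = 2.316 × 10⁻¹⁷ J = 145 eV.

KE = 145 eV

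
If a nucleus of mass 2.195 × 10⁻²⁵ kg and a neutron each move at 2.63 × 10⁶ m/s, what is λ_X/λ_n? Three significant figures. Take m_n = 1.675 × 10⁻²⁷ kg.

λ_X/λ_n = 7.63 × 10⁻³

At fixed v, p = mv so λ = h/(mv) ∝ 1/m.
λ_X/λ_n = m_n/m_X = 1.675 × 10⁻²⁷/2.195 × 10⁻²⁵ = 7.63 × 10⁻³.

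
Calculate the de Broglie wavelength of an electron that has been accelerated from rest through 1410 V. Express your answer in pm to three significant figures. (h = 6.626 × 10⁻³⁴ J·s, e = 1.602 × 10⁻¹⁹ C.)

KE = eV = 1.602 × 10⁻¹⁹ × 1410 = 2.259 × 10⁻¹⁶ J.
p = √(2mKE) = √(2 × 9.109 × 10⁻³¹ × 2.259 × 10⁻¹⁶) = 2.029 × 10⁻²³ kg·m/s.
λ = h/p = 6.626 × 10⁻³⁴ / 2.029 × 10⁻²³ = 3.27 × 10⁻¹¹ m = 32.7 pm.

λ = 32.7 pm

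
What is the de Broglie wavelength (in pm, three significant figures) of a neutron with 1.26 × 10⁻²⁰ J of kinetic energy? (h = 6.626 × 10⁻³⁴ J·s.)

p = √(2mKE) = √(2 × 1.675 × 10⁻²⁷ × 1.260 × 10⁻²⁰) = 6.497 × 10⁻²⁴ kg·m/s.
λ = h/p = 6.626 × 10⁻³⁴ / 6.497 × 10⁻²⁴ = 1.02 × 10⁻¹⁰ m = 102 pm.

λ = 102 pm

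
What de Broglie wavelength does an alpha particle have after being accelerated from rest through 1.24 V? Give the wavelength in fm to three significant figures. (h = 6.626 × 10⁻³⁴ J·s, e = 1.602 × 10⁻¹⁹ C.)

KE = 2eV = 2 × 1.602 × 10⁻¹⁹ × 1.240 = 3.973 × 10⁻¹⁹ J.
p = √(2mKE) = √(2 × 6.645 × 10⁻²⁷ × 3.973 × 10⁻¹⁹) = 7.266 × 10⁻²³ kg·m/s.
λ = h/p = 6.626 × 10⁻³⁴ / 7.266 × 10⁻²³ = 9.12 × 10⁻¹² m = 9120 fm.

λ = 9120 fm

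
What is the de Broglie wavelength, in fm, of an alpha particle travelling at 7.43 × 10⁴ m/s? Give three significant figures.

p = mv = 6.645 × 10⁻²⁷ × 7.43 × 10⁴ = 4.937 × 10⁻²² kg·m/s.
λ = h/p = 6.626 × 10⁻³⁴ / 4.937 × 10⁻²² = 1.34 × 10⁻¹² m = 1340 fm.

λ = 1340 fm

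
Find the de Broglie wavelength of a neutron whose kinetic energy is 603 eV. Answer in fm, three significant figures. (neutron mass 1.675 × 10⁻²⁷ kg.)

λ = 1160 fm

KE = 603 eV = 9.660 × 10⁻¹⁷ J.
p = √(2mKE) = √(2 × 1.675 × 10⁻²⁷ × 9.660 × 10⁻¹⁷) = 5.689 × 10⁻²² kg·m/s.
λ = h/p = 6.626 × 10⁻³⁴ / 5.689 × 10⁻²² = 1.16 × 10⁻¹² m = 1160 fm.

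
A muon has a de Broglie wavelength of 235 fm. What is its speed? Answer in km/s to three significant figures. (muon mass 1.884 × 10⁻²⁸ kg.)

p = h/λ = 6.626 × 10⁻³⁴ / 2.350 × 10⁻¹³ = 2.820 × 10⁻²¹ kg·m/s.
v = p/m = 2.820 × 10⁻²¹ / 1.884 × 10⁻²⁸ = 1.50 × 10⁷ m/s = 1.50 × 10⁴ km/s.

v = 1.50 × 10⁴ km/s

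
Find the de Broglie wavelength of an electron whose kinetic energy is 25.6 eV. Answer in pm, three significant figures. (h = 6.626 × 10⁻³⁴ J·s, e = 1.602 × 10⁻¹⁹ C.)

KE = 25.6 eV = 4.101 × 10⁻¹⁸ J.
p = √(2mKE) = √(2 × 9.109 × 10⁻³¹ × 4.101 × 10⁻¹⁸) = 2.733 × 10⁻²⁴ kg·m/s.
λ = h/p = 6.626 × 10⁻³⁴ / 2.733 × 10⁻²⁴ = 2.42 × 10⁻¹⁰ m = 242 pm.

λ = 242 pm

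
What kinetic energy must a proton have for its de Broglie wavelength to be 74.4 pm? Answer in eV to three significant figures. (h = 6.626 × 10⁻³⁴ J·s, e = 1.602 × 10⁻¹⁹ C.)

p = h/λ = 6.626 × 10⁻³⁴ / 7.440 × 10⁻¹¹ = 8.906 × 10⁻²⁴ kg·m/s.
KE = p²/(2m) = (8.906 × 10⁻²⁴)² / (2 × 1.673 × 10⁻²⁷) = 2.370 × 10⁻²⁰ J = 0.148 eV.

KE = 0.148 eV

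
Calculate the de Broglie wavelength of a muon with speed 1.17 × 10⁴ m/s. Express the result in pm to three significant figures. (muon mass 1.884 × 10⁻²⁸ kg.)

λ = 301 pm

p = mv = 1.884 × 10⁻²⁸ × 1.17 × 10⁴ = 2.204 × 10⁻²⁴ kg·m/s.
λ = h/p = 6.626 × 10⁻³⁴ / 2.204 × 10⁻²⁴ = 3.01 × 10⁻¹⁰ m = 301 pm.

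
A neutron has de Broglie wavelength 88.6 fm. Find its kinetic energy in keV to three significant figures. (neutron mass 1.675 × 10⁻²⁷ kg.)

KE = 104 keV

p = h/λ = 6.626 × 10⁻³⁴ / 8.860 × 10⁻¹⁴ = 7.479 × 10⁻²¹ kg·m/s.
KE = p²/(2m) = (7.479 × 10⁻²¹)² / (2 × 1.675 × 10⁻²⁷) = 1.670 × 10⁻¹⁴ J = 104 keV.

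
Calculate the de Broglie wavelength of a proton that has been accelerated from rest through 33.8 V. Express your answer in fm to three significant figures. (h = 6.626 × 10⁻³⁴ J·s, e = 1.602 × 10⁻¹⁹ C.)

KE = eV = 1.602 × 10⁻¹⁹ × 33.80 = 5.415 × 10⁻¹⁸ J.
p = √(2mKE) = √(2 × 1.673 × 10⁻²⁷ × 5.415 × 10⁻¹⁸) = 1.346 × 10⁻²² kg·m/s.
λ = h/p = 6.626 × 10⁻³⁴ / 1.346 × 10⁻²² = 4.92 × 10⁻¹² m = 4920 fm.

λ = 4920 fm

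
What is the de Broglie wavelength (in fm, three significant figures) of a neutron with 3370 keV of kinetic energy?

λ = 15.6 fm

KE = 3370 keV = 5.399 × 10⁻¹³ J.
p = √(2mKE) = √(2 × 1.675 × 10⁻²⁷ × 5.399 × 10⁻¹³) = 4.253 × 10⁻²⁰ kg·m/s.
λ = h/p = 6.626 × 10⁻³⁴ / 4.253 × 10⁻²⁰ = 1.56 × 10⁻¹⁴ m = 15.6 fm.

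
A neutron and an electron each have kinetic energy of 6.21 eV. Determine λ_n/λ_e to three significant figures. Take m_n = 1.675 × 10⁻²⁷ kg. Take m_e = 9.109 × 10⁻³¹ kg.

λ_n/λ_e = 0.0233

At fixed KE, p = √(2mKE) so λ = h/p ∝ 1/√m.
λ_n/λ_e = √(m_e/m_n) = √(9.109 × 10⁻³¹/1.675 × 10⁻²⁷) = √(5.438 × 10⁻⁴) = 0.0233.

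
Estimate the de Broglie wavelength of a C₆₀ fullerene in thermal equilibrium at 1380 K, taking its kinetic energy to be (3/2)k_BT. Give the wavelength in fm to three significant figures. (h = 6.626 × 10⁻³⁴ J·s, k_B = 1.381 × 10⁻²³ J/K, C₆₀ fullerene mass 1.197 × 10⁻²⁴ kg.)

KE = (3/2)k_BT = 1.5 × 1.381 × 10⁻²³ × 1380 = 2.859 × 10⁻²⁰ J.
p = √(2mKE) = √(2 × 1.197 × 10⁻²⁴ × 2.859 × 10⁻²⁰) = 2.616 × 10⁻²² kg·m/s.
λ = h/p = 2.53 × 10⁻¹² m = 2530 fm.

λ = 2530 fm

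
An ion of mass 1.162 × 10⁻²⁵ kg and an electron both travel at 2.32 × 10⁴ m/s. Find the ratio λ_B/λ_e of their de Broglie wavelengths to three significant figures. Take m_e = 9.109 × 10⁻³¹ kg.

At fixed v, p = mv so λ = h/(mv) ∝ 1/m.
λ_B/λ_e = m_e/m_B = 9.109 × 10⁻³¹/1.162 × 10⁻²⁵ = 7.84 × 10⁻⁶.

λ_B/λ_e = 7.84 × 10⁻⁶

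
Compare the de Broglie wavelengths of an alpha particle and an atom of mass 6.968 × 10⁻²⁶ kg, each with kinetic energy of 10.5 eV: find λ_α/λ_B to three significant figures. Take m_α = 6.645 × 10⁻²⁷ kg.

At fixed KE, p = √(2mKE) so λ = h/p ∝ 1/√m.
λ_α/λ_B = √(m_B/m_α) = √(6.968 × 10⁻²⁶/6.645 × 10⁻²⁷) = √(10.49) = 3.24.

λ_α/λ_B = 3.24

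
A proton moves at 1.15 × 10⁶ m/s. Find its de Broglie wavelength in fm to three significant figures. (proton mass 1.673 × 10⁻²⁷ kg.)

p = mv = 1.673 × 10⁻²⁷ × 1.15 × 10⁶ = 1.924 × 10⁻²¹ kg·m/s.
λ = h/p = 6.626 × 10⁻³⁴ / 1.924 × 10⁻²¹ = 3.44 × 10⁻¹³ m = 344 fm.

λ = 344 fm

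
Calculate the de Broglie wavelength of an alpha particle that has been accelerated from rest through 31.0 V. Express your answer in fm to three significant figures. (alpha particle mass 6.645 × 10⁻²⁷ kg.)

λ = 1820 fm

KE = 2eV = 2 × 1.602 × 10⁻¹⁹ × 31.00 = 9.932 × 10⁻¹⁸ J.
p = √(2mKE) = √(2 × 6.645 × 10⁻²⁷ × 9.932 × 10⁻¹⁸) = 3.633 × 10⁻²² kg·m/s.
λ = h/p = 6.626 × 10⁻³⁴ / 3.633 × 10⁻²² = 1.82 × 10⁻¹² m = 1820 fm.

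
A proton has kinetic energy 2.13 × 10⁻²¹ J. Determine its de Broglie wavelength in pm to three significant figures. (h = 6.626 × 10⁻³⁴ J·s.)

p = √(2mKE) = √(2 × 1.673 × 10⁻²⁷ × 2.130 × 10⁻²¹) = 2.670 × 10⁻²⁴ kg·m/s.
λ = h/p = 6.626 × 10⁻³⁴ / 2.670 × 10⁻²⁴ = 2.48 × 10⁻¹⁰ m = 248 pm.

λ = 248 pm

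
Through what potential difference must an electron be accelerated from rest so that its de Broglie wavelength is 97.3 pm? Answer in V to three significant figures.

V = 159 V

p = h/λ = 6.626 × 10⁻³⁴ / 9.730 × 10⁻¹¹ = 6.810 × 10⁻²⁴ kg·m/s.
KE = p²/(2m) = 2.546 × 10⁻¹⁷ J.
V = KE/e = 2.546 × 10⁻¹⁷ / (1.602 × 10⁻¹⁹) = 159 V.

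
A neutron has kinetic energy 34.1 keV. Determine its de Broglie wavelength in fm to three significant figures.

KE = 34.1 keV = 5.463 × 10⁻¹⁵ J.
p = √(2mKE) = √(2 × 1.675 × 10⁻²⁷ × 5.463 × 10⁻¹⁵) = 4.278 × 10⁻²¹ kg·m/s.
λ = h/p = 6.626 × 10⁻³⁴ / 4.278 × 10⁻²¹ = 1.55 × 10⁻¹³ m = 155 fm.

λ = 155 fm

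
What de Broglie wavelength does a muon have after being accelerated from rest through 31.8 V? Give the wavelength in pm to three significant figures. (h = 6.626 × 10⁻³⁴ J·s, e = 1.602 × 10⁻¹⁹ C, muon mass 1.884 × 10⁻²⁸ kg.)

KE = eV = 1.602 × 10⁻¹⁹ × 31.80 = 5.094 × 10⁻¹⁸ J.
p = √(2mKE) = √(2 × 1.884 × 10⁻²⁸ × 5.094 × 10⁻¹⁸) = 4.381 × 10⁻²³ kg·m/s.
λ = h/p = 6.626 × 10⁻³⁴ / 4.381 × 10⁻²³ = 1.51 × 10⁻¹¹ m = 15.1 pm.

λ = 15.1 pm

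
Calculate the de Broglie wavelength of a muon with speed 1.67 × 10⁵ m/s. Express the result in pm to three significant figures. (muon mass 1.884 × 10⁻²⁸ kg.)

p = mv = 1.884 × 10⁻²⁸ × 1.67 × 10⁵ = 3.146 × 10⁻²³ kg·m/s.
λ = h/p = 6.626 × 10⁻³⁴ / 3.146 × 10⁻²³ = 2.11 × 10⁻¹¹ m = 21.1 pm.

λ = 21.1 pm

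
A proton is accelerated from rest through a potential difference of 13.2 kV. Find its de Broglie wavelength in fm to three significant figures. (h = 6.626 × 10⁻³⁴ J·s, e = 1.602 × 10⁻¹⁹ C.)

KE = eV = 1.602 × 10⁻¹⁹ × 1.320 × 10⁴ = 2.115 × 10⁻¹⁵ J.
p = √(2mKE) = √(2 × 1.673 × 10⁻²⁷ × 2.115 × 10⁻¹⁵) = 2.660 × 10⁻²¹ kg·m/s.
λ = h/p = 6.626 × 10⁻³⁴ / 2.660 × 10⁻²¹ = 2.49 × 10⁻¹³ m = 249 fm.

λ = 249 fm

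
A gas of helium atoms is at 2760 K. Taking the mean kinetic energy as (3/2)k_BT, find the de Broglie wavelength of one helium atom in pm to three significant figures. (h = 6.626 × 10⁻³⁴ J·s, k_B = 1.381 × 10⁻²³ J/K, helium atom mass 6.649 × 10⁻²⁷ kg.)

KE = (3/2)k_BT = 1.5 × 1.381 × 10⁻²³ × 2760 = 5.717 × 10⁻²⁰ J.
p = √(2mKE) = √(2 × 6.649 × 10⁻²⁷ × 5.717 × 10⁻²⁰) = 2.757 × 10⁻²³ kg·m/s.
λ = h/p = 2.40 × 10⁻¹¹ m = 24.0 pm.

λ = 24.0 pm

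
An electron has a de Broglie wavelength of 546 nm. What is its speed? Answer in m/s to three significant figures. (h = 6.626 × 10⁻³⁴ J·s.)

v = 1330 m/s

p = h/λ = 6.626 × 10⁻³⁴ / 5.460 × 10⁻⁷ = 1.214 × 10⁻²⁷ kg·m/s.
v = p/m = 1.214 × 10⁻²⁷ / 9.109 × 10⁻³¹ = 1.33 × 10³ m/s = 1330 m/s.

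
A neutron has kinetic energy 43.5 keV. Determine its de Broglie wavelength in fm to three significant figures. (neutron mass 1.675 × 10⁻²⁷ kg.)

λ = 137 fm

KE = 43.5 keV = 6.969 × 10⁻¹⁵ J.
p = √(2mKE) = √(2 × 1.675 × 10⁻²⁷ × 6.969 × 10⁻¹⁵) = 4.832 × 10⁻²¹ kg·m/s.
λ = h/p = 6.626 × 10⁻³⁴ / 4.832 × 10⁻²¹ = 1.37 × 10⁻¹³ m = 137 fm.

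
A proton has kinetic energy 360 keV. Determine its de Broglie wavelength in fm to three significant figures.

KE = 360 keV = 5.767 × 10⁻¹⁴ J.
p = √(2mKE) = √(2 × 1.673 × 10⁻²⁷ × 5.767 × 10⁻¹⁴) = 1.389 × 10⁻²⁰ kg·m/s.
λ = h/p = 6.626 × 10⁻³⁴ / 1.389 × 10⁻²⁰ = 4.77 × 10⁻¹⁴ m = 47.7 fm.

λ = 47.7 fm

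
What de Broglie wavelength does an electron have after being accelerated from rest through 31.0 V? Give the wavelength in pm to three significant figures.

λ = 220 pm

KE = eV = 1.602 × 10⁻¹⁹ × 31.00 = 4.966 × 10⁻¹⁸ J.
p = √(2mKE) = √(2 × 9.109 × 10⁻³¹ × 4.966 × 10⁻¹⁸) = 3.008 × 10⁻²⁴ kg·m/s.
λ = h/p = 6.626 × 10⁻³⁴ / 3.008 × 10⁻²⁴ = 2.20 × 10⁻¹⁰ m = 220 pm.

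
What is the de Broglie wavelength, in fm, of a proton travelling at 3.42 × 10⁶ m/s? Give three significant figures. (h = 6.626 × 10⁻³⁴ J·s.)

p = mv = 1.673 × 10⁻²⁷ × 3.42 × 10⁶ = 5.722 × 10⁻²¹ kg·m/s.
λ = h/p = 6.626 × 10⁻³⁴ / 5.722 × 10⁻²¹ = 1.16 × 10⁻¹³ m = 116 fm.

λ = 116 fm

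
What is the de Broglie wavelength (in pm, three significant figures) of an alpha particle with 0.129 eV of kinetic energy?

KE = 0.129 eV = 2.067 × 10⁻²⁰ J.
p = √(2mKE) = √(2 × 6.645 × 10⁻²⁷ × 2.067 × 10⁻²⁰) = 1.657 × 10⁻²³ kg·m/s.
λ = h/p = 6.626 × 10⁻³⁴ / 1.657 × 10⁻²³ = 4.00 × 10⁻¹¹ m = 40.0 pm.

λ = 40.0 pm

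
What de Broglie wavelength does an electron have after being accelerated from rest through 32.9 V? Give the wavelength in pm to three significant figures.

λ = 214 pm

KE = eV = 1.602 × 10⁻¹⁹ × 32.90 = 5.271 × 10⁻¹⁸ J.
p = √(2mKE) = √(2 × 9.109 × 10⁻³¹ × 5.271 × 10⁻¹⁸) = 3.099 × 10⁻²⁴ kg·m/s.
λ = h/p = 6.626 × 10⁻³⁴ / 3.099 × 10⁻²⁴ = 2.14 × 10⁻¹⁰ m = 214 pm.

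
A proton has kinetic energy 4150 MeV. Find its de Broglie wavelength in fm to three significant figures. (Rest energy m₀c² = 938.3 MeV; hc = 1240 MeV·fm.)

Total energy E = KE + m₀c² = 4150 + 938.3 = 5088.3 MeV.
(pc)² = E² − (m₀c²)² = (5088.3)² − (938.3)² = 2.501 × 10⁷ MeV², so pc = 5001 MeV.
λ = hc/(pc) = 1240 MeV·fm / 5001 MeV = 0.248 fm.

λ = 0.248 fm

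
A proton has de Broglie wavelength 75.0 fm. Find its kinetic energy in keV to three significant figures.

p = h/λ = 6.626 × 10⁻³⁴ / 7.500 × 10⁻¹⁴ = 8.835 × 10⁻²¹ kg·m/s.
KE = p²/(2m) = (8.835 × 10⁻²¹)² / (2 × 1.673 × 10⁻²⁷) = 2.333 × 10⁻¹⁴ J = 146 keV.

KE = 146 keV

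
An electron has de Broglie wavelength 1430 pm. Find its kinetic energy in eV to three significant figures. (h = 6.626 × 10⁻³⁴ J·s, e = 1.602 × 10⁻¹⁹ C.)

p = h/λ = 6.626 × 10⁻³⁴ / 1.430 × 10⁻⁹ = 4.634 × 10⁻²⁵ kg·m/s.
KE = p²/(2m) = (4.634 × 10⁻²⁵)² / (2 × 9.109 × 10⁻³¹) = 1.179 × 10⁻¹⁹ J = 0.736 eV.

KE = 0.736 eV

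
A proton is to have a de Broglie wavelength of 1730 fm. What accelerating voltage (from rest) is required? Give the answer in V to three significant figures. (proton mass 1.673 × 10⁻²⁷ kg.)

V = 274 V

p = h/λ = 6.626 × 10⁻³⁴ / 1.730 × 10⁻¹² = 3.830 × 10⁻²² kg·m/s.
KE = p²/(2m) = 4.384 × 10⁻¹⁷ J.
V = KE/e = 4.384 × 10⁻¹⁷ / (1.602 × 10⁻¹⁹) = 274 V.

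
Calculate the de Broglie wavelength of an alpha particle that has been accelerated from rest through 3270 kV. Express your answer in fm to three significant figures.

KE = 2eV = 2 × 1.602 × 10⁻¹⁹ × 3.270 × 10⁶ = 1.048 × 10⁻¹² J.
p = √(2mKE) = √(2 × 6.645 × 10⁻²⁷ × 1.048 × 10⁻¹²) = 1.180 × 10⁻¹⁹ kg·m/s.
λ = h/p = 6.626 × 10⁻³⁴ / 1.180 × 10⁻¹⁹ = 5.62 × 10⁻¹⁵ m = 5.62 fm.

λ = 5.62 fm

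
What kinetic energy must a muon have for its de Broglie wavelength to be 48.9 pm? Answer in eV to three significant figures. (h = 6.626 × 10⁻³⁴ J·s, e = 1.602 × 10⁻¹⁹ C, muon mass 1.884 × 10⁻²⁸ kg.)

KE = 3.04 eV

p = h/λ = 6.626 × 10⁻³⁴ / 4.890 × 10⁻¹¹ = 1.355 × 10⁻²³ kg·m/s.
KE = p²/(2m) = (1.355 × 10⁻²³)² / (2 × 1.884 × 10⁻²⁸) = 4.873 × 10⁻¹⁹ J = 3.04 eV.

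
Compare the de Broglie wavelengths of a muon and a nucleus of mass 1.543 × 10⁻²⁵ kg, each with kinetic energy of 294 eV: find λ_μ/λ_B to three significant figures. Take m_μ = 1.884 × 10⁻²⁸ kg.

At fixed KE, p = √(2mKE) so λ = h/p ∝ 1/√m.
λ_μ/λ_B = √(m_B/m_μ) = √(1.543 × 10⁻²⁵/1.884 × 10⁻²⁸) = √(819.0) = 28.6.

λ_μ/λ_B = 28.6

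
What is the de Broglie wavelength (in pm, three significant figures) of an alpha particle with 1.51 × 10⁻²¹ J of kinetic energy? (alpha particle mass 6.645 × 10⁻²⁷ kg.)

p = √(2mKE) = √(2 × 6.645 × 10⁻²⁷ × 1.510 × 10⁻²¹) = 4.480 × 10⁻²⁴ kg·m/s.
λ = h/p = 6.626 × 10⁻³⁴ / 4.480 × 10⁻²⁴ = 1.48 × 10⁻¹⁰ m = 148 pm.

λ = 148 pm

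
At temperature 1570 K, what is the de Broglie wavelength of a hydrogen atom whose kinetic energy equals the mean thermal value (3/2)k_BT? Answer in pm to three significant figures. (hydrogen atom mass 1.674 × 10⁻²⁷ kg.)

KE = (3/2)k_BT = 1.5 × 1.381 × 10⁻²³ × 1570 = 3.252 × 10⁻²⁰ J.
p = √(2mKE) = √(2 × 1.674 × 10⁻²⁷ × 3.252 × 10⁻²⁰) = 1.043 × 10⁻²³ kg·m/s.
λ = h/p = 6.35 × 10⁻¹¹ m = 63.5 pm.

λ = 63.5 pm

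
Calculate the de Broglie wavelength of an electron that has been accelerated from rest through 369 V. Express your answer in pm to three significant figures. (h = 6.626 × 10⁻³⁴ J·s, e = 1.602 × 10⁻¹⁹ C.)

KE = eV = 1.602 × 10⁻¹⁹ × 369.0 = 5.911 × 10⁻¹⁷ J.
p = √(2mKE) = √(2 × 9.109 × 10⁻³¹ × 5.911 × 10⁻¹⁷) = 1.038 × 10⁻²³ kg·m/s.
λ = h/p = 6.626 × 10⁻³⁴ / 1.038 × 10⁻²³ = 6.38 × 10⁻¹¹ m = 63.8 pm.

λ = 63.8 pm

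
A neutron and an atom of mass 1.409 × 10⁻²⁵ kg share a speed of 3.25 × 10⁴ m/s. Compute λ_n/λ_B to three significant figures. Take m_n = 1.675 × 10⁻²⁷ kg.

λ_n/λ_B = 84.1

At fixed v, p = mv so λ = h/(mv) ∝ 1/m.
λ_n/λ_B = m_B/m_n = 1.409 × 10⁻²⁵/1.675 × 10⁻²⁷ = 84.1.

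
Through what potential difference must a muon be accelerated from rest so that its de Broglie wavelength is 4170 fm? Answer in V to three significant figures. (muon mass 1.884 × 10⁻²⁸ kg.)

p = h/λ = 6.626 × 10⁻³⁴ / 4.170 × 10⁻¹² = 1.589 × 10⁻²² kg·m/s.
KE = p²/(2m) = 6.701 × 10⁻¹⁷ J.
V = KE/e = 6.701 × 10⁻¹⁷ / (1.602 × 10⁻¹⁹) = 418 V.

V = 418 V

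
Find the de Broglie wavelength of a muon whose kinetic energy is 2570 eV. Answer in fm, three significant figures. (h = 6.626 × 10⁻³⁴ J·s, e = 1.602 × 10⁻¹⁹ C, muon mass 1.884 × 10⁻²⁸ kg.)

λ = 1680 fm

KE = 2570 eV = 4.117 × 10⁻¹⁶ J.
p = √(2mKE) = √(2 × 1.884 × 10⁻²⁸ × 4.117 × 10⁻¹⁶) = 3.939 × 10⁻²² kg·m/s.
λ = h/p = 6.626 × 10⁻³⁴ / 3.939 × 10⁻²² = 1.68 × 10⁻¹² m = 1680 fm.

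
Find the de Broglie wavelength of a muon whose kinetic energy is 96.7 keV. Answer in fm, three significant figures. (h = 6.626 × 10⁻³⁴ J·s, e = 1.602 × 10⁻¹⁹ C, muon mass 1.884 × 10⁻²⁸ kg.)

λ = 274 fm

KE = 96.7 keV = 1.549 × 10⁻¹⁴ J.
p = √(2mKE) = √(2 × 1.884 × 10⁻²⁸ × 1.549 × 10⁻¹⁴) = 2.416 × 10⁻²¹ kg·m/s.
λ = h/p = 6.626 × 10⁻³⁴ / 2.416 × 10⁻²¹ = 2.74 × 10⁻¹³ m = 274 fm.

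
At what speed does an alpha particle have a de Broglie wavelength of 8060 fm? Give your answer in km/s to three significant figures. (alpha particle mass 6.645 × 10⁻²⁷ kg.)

p = h/λ = 6.626 × 10⁻³⁴ / 8.060 × 10⁻¹² = 8.221 × 10⁻²³ kg·m/s.
v = p/m = 8.221 × 10⁻²³ / 6.645 × 10⁻²⁷ = 1.24 × 10⁴ m/s = 12.4 km/s.

v = 12.4 km/s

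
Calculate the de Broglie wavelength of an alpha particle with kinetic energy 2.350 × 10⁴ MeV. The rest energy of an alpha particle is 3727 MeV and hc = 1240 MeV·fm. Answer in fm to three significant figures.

Total energy E = KE + m₀c² = 2.350 × 10⁴ + 3727 = 27227 MeV.
(pc)² = E² − (m₀c²)² = (27227)² − (3727)² = 7.274 × 10⁸ MeV², so pc = 2.697 × 10⁴ MeV.
λ = hc/(pc) = 1240 MeV·fm / 2.697 × 10⁴ MeV = 0.0460 fm.

λ = 0.0460 fm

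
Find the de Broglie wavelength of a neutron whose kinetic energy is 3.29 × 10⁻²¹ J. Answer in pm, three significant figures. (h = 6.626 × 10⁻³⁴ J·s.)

p = √(2mKE) = √(2 × 1.675 × 10⁻²⁷ × 3.290 × 10⁻²¹) = 3.320 × 10⁻²⁴ kg·m/s.
λ = h/p = 6.626 × 10⁻³⁴ / 3.320 × 10⁻²⁴ = 2.00 × 10⁻¹⁰ m = 200 pm.

λ = 200 pm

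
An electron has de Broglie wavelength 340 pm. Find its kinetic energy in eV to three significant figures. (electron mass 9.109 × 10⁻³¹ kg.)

KE = 13.0 eV

p = h/λ = 6.626 × 10⁻³⁴ / 3.400 × 10⁻¹⁰ = 1.949 × 10⁻²⁴ kg·m/s.
KE = p²/(2m) = (1.949 × 10⁻²⁴)² / (2 × 9.109 × 10⁻³¹) = 2.085 × 10⁻¹⁸ J = 13.0 eV.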